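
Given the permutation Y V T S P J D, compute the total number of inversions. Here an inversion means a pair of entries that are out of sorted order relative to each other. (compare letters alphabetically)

There are 21 out-of-order pairs.

For each element, count later entries that are smaller:
Y: 6
V: 5
T: 4
S: 3
P: 2
J: 1
D: 0
Sum: 6 + 5 + 4 + 3 + 2 + 1 + 0 = 21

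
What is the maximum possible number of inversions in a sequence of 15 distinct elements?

A reversed (strictly descending) arrangement makes every pair an inversion, giving C(15, 2) inversions.
C(15, 2) = 15·14/2 = 105

Inversions: 105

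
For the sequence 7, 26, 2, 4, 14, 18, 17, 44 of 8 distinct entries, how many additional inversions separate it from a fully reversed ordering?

Maximum inversions for 8 distinct elements is C(8, 2) = 8·7/2 = 28.
Current inversions — for each element, count later smaller elements:
7: 2
26: 5
2: 0
4: 0
14: 0
18: 1
17: 0
44: 0
Current total: 2 + 5 + 0 + 0 + 0 + 1 + 0 + 0 = 8
Shortfall: 28 − 8 = 20

20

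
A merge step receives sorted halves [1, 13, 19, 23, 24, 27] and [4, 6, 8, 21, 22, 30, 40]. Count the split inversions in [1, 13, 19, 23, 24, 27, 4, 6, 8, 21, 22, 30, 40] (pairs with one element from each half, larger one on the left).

Split inversions: 21

Take each right-half value and tally the left-half values above it:
r = 4: 13, 19, 23, 24, 27 → 5
r = 6: 13, 19, 23, 24, 27 → 5
r = 8: 13, 19, 23, 24, 27 → 5
r = 21: 23, 24, 27 → 3
r = 22: 23, 24, 27 → 3
r = 30: none → 0
r = 40: none → 0
Cross-inversions: 5 + 5 + 5 + 3 + 3 + 0 + 0 = 21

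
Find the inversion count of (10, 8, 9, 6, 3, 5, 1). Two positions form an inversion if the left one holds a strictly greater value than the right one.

Sweep left to right; for each value list the smaller values that follow it:
10 → 8, 9, 6, 3, 5, 1 → 6
8 → 6, 3, 5, 1 → 4
9 → 6, 3, 5, 1 → 4
6 → 3, 5, 1 → 3
3 → 1 → 1
5 → 1 → 1
1 → none → 0
Sum: 6 + 4 + 4 + 3 + 1 + 1 + 0 = 19

19 inversions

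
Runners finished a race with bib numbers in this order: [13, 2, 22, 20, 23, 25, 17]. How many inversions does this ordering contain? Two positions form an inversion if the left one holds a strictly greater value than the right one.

Listing every pair i<j with a[i]>a[j] (using 0-based positions):
(0,1): 13 > 2
(2,3): 22 > 20
(2,6): 22 > 17
(3,6): 20 > 17
(4,6): 23 > 17
(5,6): 25 > 17
That's 6 pairs.

6 inversions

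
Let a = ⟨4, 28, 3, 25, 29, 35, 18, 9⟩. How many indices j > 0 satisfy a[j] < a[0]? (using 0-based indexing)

1

The element at index 0 is 4.
Elements after it: 28, 3, 25, 29, 35, 18, 9
Those smaller than 4: 3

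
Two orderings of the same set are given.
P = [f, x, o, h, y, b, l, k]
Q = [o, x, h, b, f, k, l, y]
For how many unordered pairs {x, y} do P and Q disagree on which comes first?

Disagreeing pairs: 9

Assign each item its position (1..8) in the first ordering, then rewrite the second ordering as that position sequence:
positions: f→1, x→2, o→3, h→4, y→5, b→6, l→7, k→8
second ordering as positions: [3, 2, 4, 6, 1, 8, 7, 5]
Discordant pairs = inversions in this position sequence.
3: 2, 1 → 2
2: 1 → 1
4: 1 → 1
6: 1, 5 → 2
1: 0
8: 7, 5 → 2
7: 5 → 1
5: 0
Total: 2 + 1 + 1 + 2 + 0 + 2 + 1 + 0 = 9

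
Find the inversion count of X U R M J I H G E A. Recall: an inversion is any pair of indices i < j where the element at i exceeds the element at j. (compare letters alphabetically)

Element-by-element contributions:
X → U, R, M, J, I, H, G, E, A → 9
U → R, M, J, I, H, G, E, A → 8
R → M, J, I, H, G, E, A → 7
M → J, I, H, G, E, A → 6
J → I, H, G, E, A → 5
I → H, G, E, A → 4
H → G, E, A → 3
G → E, A → 2
E → A → 1
A → none → 0
Sum: 9 + 8 + 7 + 6 + 5 + 4 + 3 + 2 + 1 + 0 = 45

45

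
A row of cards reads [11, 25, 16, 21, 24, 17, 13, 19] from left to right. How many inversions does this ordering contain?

For each element, count later entries that are smaller:
11: 0
25: 6
16: 1
21: 3
24: 3
17: 1
13: 0
19: 0
Sum: 0 + 6 + 1 + 3 + 3 + 1 + 0 + 0 = 14

14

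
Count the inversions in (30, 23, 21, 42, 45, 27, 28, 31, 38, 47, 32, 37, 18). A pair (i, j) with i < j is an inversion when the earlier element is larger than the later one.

33 inversions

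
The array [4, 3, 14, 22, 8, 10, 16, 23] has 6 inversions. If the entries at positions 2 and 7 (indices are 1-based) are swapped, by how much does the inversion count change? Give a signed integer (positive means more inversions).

Positions 2 and 7 hold 3 and 16; after swapping, the array is [4, 16, 14, 22, 8, 10, 3, 23].
Sweep left to right; for each value list the smaller values that follow it:
4: 1
16: 4
14: 3
22: 3
8: 1
10: 1
3: 0
23: 0
Sum: 1 + 4 + 3 + 3 + 1 + 1 + 0 + 0 = 13
Change: 13 − 6 = +7

+7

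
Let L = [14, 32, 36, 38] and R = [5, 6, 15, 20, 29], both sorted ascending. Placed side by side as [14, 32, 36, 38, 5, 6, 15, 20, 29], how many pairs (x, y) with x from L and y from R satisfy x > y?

17 cross-inversions

For each element r of the right run, count left-run elements greater than r:
r = 5: 14, 32, 36, 38 → 4
r = 6: 14, 32, 36, 38 → 4
r = 15: 32, 36, 38 → 3
r = 20: 32, 36, 38 → 3
r = 29: 32, 36, 38 → 3
Cross-inversions: 4 + 4 + 3 + 3 + 3 = 17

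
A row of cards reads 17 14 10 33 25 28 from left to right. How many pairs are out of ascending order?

5 inversions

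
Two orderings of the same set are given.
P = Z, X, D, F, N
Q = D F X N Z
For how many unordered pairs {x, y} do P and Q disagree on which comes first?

Disagreeing pairs: 6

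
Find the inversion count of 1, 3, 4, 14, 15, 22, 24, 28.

0 out-of-order pairs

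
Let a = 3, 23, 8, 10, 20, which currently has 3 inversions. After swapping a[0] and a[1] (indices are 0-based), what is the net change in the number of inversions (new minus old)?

+1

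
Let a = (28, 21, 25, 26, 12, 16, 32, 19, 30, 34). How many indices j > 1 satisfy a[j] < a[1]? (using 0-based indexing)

3

The element at index 1 is 21.
Elements after it: 25, 26, 12, 16, 32, 19, 30, 34
Those smaller than 21: 12, 16, 19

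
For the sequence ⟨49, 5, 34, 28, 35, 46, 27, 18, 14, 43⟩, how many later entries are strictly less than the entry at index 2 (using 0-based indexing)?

4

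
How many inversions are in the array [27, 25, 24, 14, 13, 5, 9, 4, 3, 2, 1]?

54 inversions

For each element, count later entries that are smaller:
27 → 25, 24, 14, 13, 5, 9, 4, 3, 2, 1 → 10
25 → 24, 14, 13, 5, 9, 4, 3, 2, 1 → 9
24 → 14, 13, 5, 9, 4, 3, 2, 1 → 8
14 → 13, 5, 9, 4, 3, 2, 1 → 7
13 → 5, 9, 4, 3, 2, 1 → 6
5 → 4, 3, 2, 1 → 4
9 → 4, 3, 2, 1 → 4
4 → 3, 2, 1 → 3
3 → 2, 1 → 2
2 → 1 → 1
1 → none → 0
Sum: 10 + 9 + 8 + 7 + 6 + 4 + 4 + 3 + 2 + 1 + 0 = 54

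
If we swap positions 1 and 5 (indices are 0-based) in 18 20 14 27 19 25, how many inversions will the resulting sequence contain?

6 inversions

Positions 1 and 5 hold 20 and 25; after swapping, the array is [18, 25, 14, 27, 19, 20].
For each element, count later entries that are smaller:
18: 1
25: 3
14: 0
27: 2
19: 0
20: 0
Sum: 1 + 3 + 0 + 2 + 0 + 0 = 6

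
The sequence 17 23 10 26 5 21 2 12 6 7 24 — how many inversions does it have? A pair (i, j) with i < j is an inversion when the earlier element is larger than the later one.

31

Sweep left to right; for each value list the smaller values that follow it:
17 → 10, 5, 2, 12, 6, 7 → 6
23 → 10, 5, 21, 2, 12, 6, 7 → 7
10 → 5, 2, 6, 7 → 4
26 → 5, 21, 2, 12, 6, 7, 24 → 7
5 → 2 → 1
21 → 2, 12, 6, 7 → 4
2 → none → 0
12 → 6, 7 → 2
6 → none → 0
7 → none → 0
24 → none → 0
Sum: 6 + 7 + 4 + 7 + 1 + 4 + 0 + 2 + 0 + 0 + 0 = 31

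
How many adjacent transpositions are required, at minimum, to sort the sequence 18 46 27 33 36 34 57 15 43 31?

The minimum number of adjacent swaps to sort an array equals its inversion count, since every such swap removes exactly one inversion.
Count inversions — for each element, later elements that are smaller:
18: 15 → 1
46: 27, 33, 36, 34, 15, 43, 31 → 7
27: 15 → 1
33: 15, 31 → 2
36: 34, 15, 31 → 3
34: 15, 31 → 2
57: 15, 43, 31 → 3
15: none → 0
43: 31 → 1
31: none → 0
Total inversions: 1 + 7 + 1 + 2 + 3 + 2 + 3 + 0 + 1 + 0 = 20

20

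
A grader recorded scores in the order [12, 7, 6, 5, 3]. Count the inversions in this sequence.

Count, for each position, how many later elements it exceeds:
12: 4
7: 3
6: 2
5: 1
3: 0
Sum: 4 + 3 + 2 + 1 + 0 = 10

10 inversions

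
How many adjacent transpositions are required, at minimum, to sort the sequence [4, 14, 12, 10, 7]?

Each adjacent swap fixes exactly one inversion, so the minimum swap count equals the number of inversions.
Count inversions — for each element, later elements that are smaller:
4: none → 0
14: 12, 10, 7 → 3
12: 10, 7 → 2
10: 7 → 1
7: none → 0
Total inversions: 0 + 3 + 2 + 1 + 0 = 6

6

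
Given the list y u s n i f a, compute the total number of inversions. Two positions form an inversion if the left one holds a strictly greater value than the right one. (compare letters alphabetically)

Count, for each position, how many later elements it exceeds:
y: 6
u: 5
s: 4
n: 3
i: 2
f: 1
a: 0
Sum: 6 + 5 + 4 + 3 + 2 + 1 + 0 = 21

21 inversions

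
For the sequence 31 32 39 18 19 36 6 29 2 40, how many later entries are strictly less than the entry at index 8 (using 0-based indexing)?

0

The element at index 8 is 2.
Elements after it: 40
None of them are smaller than 2.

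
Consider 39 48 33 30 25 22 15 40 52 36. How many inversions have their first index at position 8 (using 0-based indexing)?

1

The element at index 8 is 52.
Elements after it: 36
Those smaller than 52: 36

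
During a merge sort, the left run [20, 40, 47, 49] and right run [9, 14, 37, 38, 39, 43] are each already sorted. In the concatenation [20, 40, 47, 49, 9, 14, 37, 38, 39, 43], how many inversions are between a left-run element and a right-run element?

19 split inversions

Take each right-half value and tally the left-half values above it:
r = 9: 20, 40, 47, 49 → 4
r = 14: 20, 40, 47, 49 → 4
r = 37: 40, 47, 49 → 3
r = 38: 40, 47, 49 → 3
r = 39: 40, 47, 49 → 3
r = 43: 47, 49 → 2
Cross-inversions: 4 + 4 + 3 + 3 + 3 + 2 = 19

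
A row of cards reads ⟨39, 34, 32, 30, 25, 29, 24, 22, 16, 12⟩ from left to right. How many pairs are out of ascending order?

Count, for each position, how many later elements it exceeds:
39: 9
34: 8
32: 7
30: 6
25: 4
29: 4
24: 3
22: 2
16: 1
12: 0
Sum: 9 + 8 + 7 + 6 + 4 + 4 + 3 + 2 + 1 + 0 = 44

There are 44 out-of-order pairs.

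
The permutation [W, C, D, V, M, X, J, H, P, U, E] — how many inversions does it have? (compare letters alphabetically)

There are 28 inversions.

Element-by-element contributions:
W: 9
C: 0
D: 0
V: 6
M: 3
X: 5
J: 2
H: 1
P: 1
U: 1
E: 0
Sum: 9 + 0 + 0 + 6 + 3 + 5 + 2 + 1 + 1 + 1 + 0 = 28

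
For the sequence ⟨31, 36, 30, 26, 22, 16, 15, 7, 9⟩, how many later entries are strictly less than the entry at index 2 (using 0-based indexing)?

The element at index 2 is 30.
Elements after it: 26, 22, 16, 15, 7, 9
Those smaller than 30: 26, 22, 16, 15, 7, 9

6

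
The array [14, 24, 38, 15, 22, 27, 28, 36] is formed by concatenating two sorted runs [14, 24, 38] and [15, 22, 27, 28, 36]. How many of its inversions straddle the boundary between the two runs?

Take each right-half value and tally the left-half values above it:
r = 15: 24, 38 → 2
r = 22: 24, 38 → 2
r = 27: 38 → 1
r = 28: 38 → 1
r = 36: 38 → 1
Cross-inversions: 2 + 2 + 1 + 1 + 1 = 7

There are 7 split inversions.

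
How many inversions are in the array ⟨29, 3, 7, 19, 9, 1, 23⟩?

11

For each element, count later entries that are smaller:
29 → 3, 7, 19, 9, 1, 23 → 6
3 → 1 → 1
7 → 1 → 1
19 → 9, 1 → 2
9 → 1 → 1
1 → none → 0
23 → none → 0
Sum: 6 + 1 + 1 + 2 + 1 + 0 + 0 = 11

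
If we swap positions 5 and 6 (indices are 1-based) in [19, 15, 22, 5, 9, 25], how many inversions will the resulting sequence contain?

There are 8 inversions.

Positions 5 and 6 hold 9 and 25; after swapping, the array is [19, 15, 22, 5, 25, 9].
Sweep left to right; for each value list the smaller values that follow it:
19: 3
15: 2
22: 2
5: 0
25: 1
9: 0
Sum: 3 + 2 + 2 + 0 + 1 + 0 = 8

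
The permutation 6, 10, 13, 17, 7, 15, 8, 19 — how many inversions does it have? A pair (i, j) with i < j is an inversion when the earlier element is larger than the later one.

Sweep left to right; for each value list the smaller values that follow it:
6: 0
10: 2
13: 2
17: 3
7: 0
15: 1
8: 0
19: 0
Sum: 0 + 2 + 2 + 3 + 0 + 1 + 0 + 0 = 8

Inversions: 8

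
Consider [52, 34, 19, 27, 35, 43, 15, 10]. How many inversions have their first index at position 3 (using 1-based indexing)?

2 such elements

The element at index 3 is 19.
Elements after it: 27, 35, 43, 15, 10
Those smaller than 19: 15, 10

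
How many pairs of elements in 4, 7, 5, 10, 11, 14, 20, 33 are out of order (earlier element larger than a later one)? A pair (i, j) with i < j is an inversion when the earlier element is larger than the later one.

1 inversion

For each element, count later entries that are smaller:
4: 0
7: 1
5: 0
10: 0
11: 0
14: 0
20: 0
33: 0
Sum: 0 + 1 + 0 + 0 + 0 + 0 + 0 + 0 = 1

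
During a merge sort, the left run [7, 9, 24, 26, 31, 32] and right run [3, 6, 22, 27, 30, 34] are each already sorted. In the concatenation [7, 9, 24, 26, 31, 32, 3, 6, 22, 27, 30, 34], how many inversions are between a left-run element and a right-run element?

Cross-inversions: 20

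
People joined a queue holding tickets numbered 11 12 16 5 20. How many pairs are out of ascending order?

Count, for each position, how many later elements it exceeds:
11: 1
12: 1
16: 1
5: 0
20: 0
Sum: 1 + 1 + 1 + 0 + 0 = 3

3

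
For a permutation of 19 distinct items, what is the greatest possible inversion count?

A reversed (strictly descending) arrangement makes every pair an inversion, giving C(19, 2) inversions.
C(19, 2) = 19·18/2 = 171

Inversions: 171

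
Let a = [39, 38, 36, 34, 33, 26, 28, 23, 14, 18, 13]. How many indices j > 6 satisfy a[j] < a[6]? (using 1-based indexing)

4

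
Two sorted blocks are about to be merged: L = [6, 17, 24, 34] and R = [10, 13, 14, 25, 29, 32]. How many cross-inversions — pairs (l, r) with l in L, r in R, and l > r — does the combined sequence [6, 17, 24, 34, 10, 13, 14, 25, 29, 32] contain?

12

Take each right-half value and tally the left-half values above it:
r = 10: 17, 24, 34 → 3
r = 13: 17, 24, 34 → 3
r = 14: 17, 24, 34 → 3
r = 25: 34 → 1
r = 29: 34 → 1
r = 32: 34 → 1
Cross-inversions: 3 + 3 + 3 + 1 + 1 + 1 = 12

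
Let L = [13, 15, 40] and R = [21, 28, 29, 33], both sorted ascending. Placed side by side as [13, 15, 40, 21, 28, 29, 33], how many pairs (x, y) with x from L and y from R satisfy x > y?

Cross-inversions: 4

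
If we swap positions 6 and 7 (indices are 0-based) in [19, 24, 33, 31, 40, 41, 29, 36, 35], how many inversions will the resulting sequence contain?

11

Positions 6 and 7 hold 29 and 36; after swapping, the array is [19, 24, 33, 31, 40, 41, 36, 29, 35].
Element-by-element contributions:
19 → none → 0
24 → none → 0
33 → 31, 29 → 2
31 → 29 → 1
40 → 36, 29, 35 → 3
41 → 36, 29, 35 → 3
36 → 29, 35 → 2
29 → none → 0
35 → none → 0
Sum: 0 + 0 + 2 + 1 + 3 + 3 + 2 + 0 + 0 = 11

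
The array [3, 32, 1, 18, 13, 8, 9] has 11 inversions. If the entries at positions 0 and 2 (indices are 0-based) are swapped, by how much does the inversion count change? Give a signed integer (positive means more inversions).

Positions 0 and 2 hold 3 and 1; after swapping, the array is [1, 32, 3, 18, 13, 8, 9].
Sweep left to right; for each value list the smaller values that follow it:
1 → none → 0
32 → 3, 18, 13, 8, 9 → 5
3 → none → 0
18 → 13, 8, 9 → 3
13 → 8, 9 → 2
8 → none → 0
9 → none → 0
Sum: 0 + 5 + 0 + 3 + 2 + 0 + 0 = 10
Change: 10 − 11 = -1

-1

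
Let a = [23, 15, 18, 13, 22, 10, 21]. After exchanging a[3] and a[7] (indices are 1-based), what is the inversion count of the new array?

14

Positions 3 and 7 hold 18 and 21; after swapping, the array is [23, 15, 21, 13, 22, 10, 18].
Element-by-element contributions:
23: 6
15: 2
21: 3
13: 1
22: 2
10: 0
18: 0
Sum: 6 + 2 + 3 + 1 + 2 + 0 + 0 = 14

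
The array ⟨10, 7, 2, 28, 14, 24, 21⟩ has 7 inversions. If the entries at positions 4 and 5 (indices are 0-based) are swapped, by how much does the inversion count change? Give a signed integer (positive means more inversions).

+1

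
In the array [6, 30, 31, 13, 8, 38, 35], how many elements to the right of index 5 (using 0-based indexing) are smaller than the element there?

The element at index 5 is 38.
Elements after it: 35
Those smaller than 38: 35

1 such element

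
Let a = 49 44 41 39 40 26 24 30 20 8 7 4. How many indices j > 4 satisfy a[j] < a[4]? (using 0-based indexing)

7

The element at index 4 is 40.
Elements after it: 26, 24, 30, 20, 8, 7, 4
Those smaller than 40: 26, 24, 30, 20, 8, 7, 4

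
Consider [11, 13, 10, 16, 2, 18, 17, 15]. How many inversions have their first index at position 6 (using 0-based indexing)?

1

The element at index 6 is 17.
Elements after it: 15
Those smaller than 17: 15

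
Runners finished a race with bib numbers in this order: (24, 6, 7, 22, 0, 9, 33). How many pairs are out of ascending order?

Listing every pair i<j with a[i]>a[j] (using 1-based positions):
(1,2): 24 > 6
(1,3): 24 > 7
(1,4): 24 > 22
(1,5): 24 > 0
(1,6): 24 > 9
(2,5): 6 > 0
(3,5): 7 > 0
(4,5): 22 > 0
(4,6): 22 > 9
That's 9 pairs.

There are 9 inversions.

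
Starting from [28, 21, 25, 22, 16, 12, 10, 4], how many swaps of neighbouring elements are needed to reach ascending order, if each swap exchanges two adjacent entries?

26

The minimum number of adjacent swaps to sort an array equals its inversion count, since every such swap removes exactly one inversion.
Count inversions — for each element, later elements that are smaller:
28: 21, 25, 22, 16, 12, 10, 4 → 7
21: 16, 12, 10, 4 → 4
25: 22, 16, 12, 10, 4 → 5
22: 16, 12, 10, 4 → 4
16: 12, 10, 4 → 3
12: 10, 4 → 2
10: 4 → 1
4: none → 0
Total inversions: 7 + 4 + 5 + 4 + 3 + 2 + 1 + 0 = 26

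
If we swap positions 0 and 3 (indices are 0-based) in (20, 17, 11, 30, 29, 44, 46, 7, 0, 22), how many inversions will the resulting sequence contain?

Positions 0 and 3 hold 20 and 30; after swapping, the array is [30, 17, 11, 20, 29, 44, 46, 7, 0, 22].
Sweep left to right; for each value list the smaller values that follow it:
30 → 17, 11, 20, 29, 7, 0, 22 → 7
17 → 11, 7, 0 → 3
11 → 7, 0 → 2
20 → 7, 0 → 2
29 → 7, 0, 22 → 3
44 → 7, 0, 22 → 3
46 → 7, 0, 22 → 3
7 → 0 → 1
0 → none → 0
22 → none → 0
Sum: 7 + 3 + 2 + 2 + 3 + 3 + 3 + 1 + 0 + 0 = 24

24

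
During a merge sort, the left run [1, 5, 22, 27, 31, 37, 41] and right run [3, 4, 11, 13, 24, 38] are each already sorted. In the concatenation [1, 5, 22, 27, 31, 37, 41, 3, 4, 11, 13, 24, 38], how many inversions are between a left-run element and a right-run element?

27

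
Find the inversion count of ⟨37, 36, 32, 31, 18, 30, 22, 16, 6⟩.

34

Count, for each position, how many later elements it exceeds:
37 → 36, 32, 31, 18, 30, 22, 16, 6 → 8
36 → 32, 31, 18, 30, 22, 16, 6 → 7
32 → 31, 18, 30, 22, 16, 6 → 6
31 → 18, 30, 22, 16, 6 → 5
18 → 16, 6 → 2
30 → 22, 16, 6 → 3
22 → 16, 6 → 2
16 → 6 → 1
6 → none → 0
Sum: 8 + 7 + 6 + 5 + 2 + 3 + 2 + 1 + 0 = 34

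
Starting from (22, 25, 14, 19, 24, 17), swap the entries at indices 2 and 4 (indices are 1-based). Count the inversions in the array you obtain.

8

Positions 2 and 4 hold 25 and 19; after swapping, the array is [22, 19, 14, 25, 24, 17].
Element-by-element contributions:
22 → 19, 14, 17 → 3
19 → 14, 17 → 2
14 → none → 0
25 → 24, 17 → 2
24 → 17 → 1
17 → none → 0
Sum: 3 + 2 + 0 + 2 + 1 + 0 = 8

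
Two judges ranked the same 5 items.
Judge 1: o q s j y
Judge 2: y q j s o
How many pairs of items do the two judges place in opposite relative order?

Assign each item its position (1..5) in the first ordering, then rewrite the second ordering as that position sequence:
positions: o→1, q→2, s→3, j→4, y→5
second ordering as positions: [5, 2, 4, 3, 1]
Discordant pairs = inversions in this position sequence.
5: 2, 4, 3, 1 → 4
2: 1 → 1
4: 3, 1 → 2
3: 1 → 1
1: 0
Total: 4 + 1 + 2 + 1 + 0 = 8

8 discordant pairs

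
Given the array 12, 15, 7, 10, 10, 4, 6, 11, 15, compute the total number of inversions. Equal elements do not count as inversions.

There are 18 inversions.

Count, for each position, how many later elements it exceeds:
12 → 7, 10, 10, 4, 6, 11 → 6
15 → 7, 10, 10, 4, 6, 11 → 6
7 → 4, 6 → 2
10 → 4, 6 → 2
10 → 4, 6 → 2
4 → none → 0
6 → none → 0
11 → none → 0
15 → none → 0
Sum: 6 + 6 + 2 + 2 + 2 + 0 + 0 + 0 + 0 = 18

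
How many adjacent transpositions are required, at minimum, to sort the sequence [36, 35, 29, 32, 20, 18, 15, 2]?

Adjacent swaps: 27

The minimum number of adjacent swaps to sort an array equals its inversion count, since every such swap removes exactly one inversion.
Count inversions — for each element, later elements that are smaller:
36: 35, 29, 32, 20, 18, 15, 2 → 7
35: 29, 32, 20, 18, 15, 2 → 6
29: 20, 18, 15, 2 → 4
32: 20, 18, 15, 2 → 4
20: 18, 15, 2 → 3
18: 15, 2 → 2
15: 2 → 1
2: none → 0
Total inversions: 7 + 6 + 4 + 4 + 3 + 2 + 1 + 0 = 27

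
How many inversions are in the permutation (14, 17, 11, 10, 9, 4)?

Element-by-element contributions:
14: 4
17: 4
11: 3
10: 2
9: 1
4: 0
Sum: 4 + 4 + 3 + 2 + 1 + 0 = 14

14 inversions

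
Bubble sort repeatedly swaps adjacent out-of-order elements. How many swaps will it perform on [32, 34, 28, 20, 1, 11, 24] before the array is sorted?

Minimum adjacent swaps = number of inversions (each swap of adjacent out-of-order elements removes one inversion and no swap can remove more).
Count inversions — for each element, later elements that are smaller:
32: 28, 20, 1, 11, 24 → 5
34: 28, 20, 1, 11, 24 → 5
28: 20, 1, 11, 24 → 4
20: 1, 11 → 2
1: none → 0
11: none → 0
24: none → 0
Total inversions: 5 + 5 + 4 + 2 + 0 + 0 + 0 = 16

16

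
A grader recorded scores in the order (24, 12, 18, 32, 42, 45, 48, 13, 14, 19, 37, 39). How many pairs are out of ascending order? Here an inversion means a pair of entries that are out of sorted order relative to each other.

Count, for each position, how many later elements it exceeds:
24 → 12, 18, 13, 14, 19 → 5
12 → none → 0
18 → 13, 14 → 2
32 → 13, 14, 19 → 3
42 → 13, 14, 19, 37, 39 → 5
45 → 13, 14, 19, 37, 39 → 5
48 → 13, 14, 19, 37, 39 → 5
13 → none → 0
14 → none → 0
19 → none → 0
37 → none → 0
39 → none → 0
Sum: 5 + 0 + 2 + 3 + 5 + 5 + 5 + 0 + 0 + 0 + 0 + 0 = 25

25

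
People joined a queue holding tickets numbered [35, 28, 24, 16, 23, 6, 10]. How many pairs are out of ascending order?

19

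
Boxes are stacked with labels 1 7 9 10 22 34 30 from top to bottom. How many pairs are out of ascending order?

Listing every pair i<j with a[i]>a[j] (using 0-based positions):
(5,6): 34 > 30
That's 1 pair.

1 inversion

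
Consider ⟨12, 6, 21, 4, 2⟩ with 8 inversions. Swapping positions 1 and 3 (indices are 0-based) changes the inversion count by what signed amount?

Positions 1 and 3 hold 6 and 4; after swapping, the array is [12, 4, 21, 6, 2].
Sweep left to right; for each value list the smaller values that follow it:
12 → 4, 6, 2 → 3
4 → 2 → 1
21 → 6, 2 → 2
6 → 2 → 1
2 → none → 0
Sum: 3 + 1 + 2 + 1 + 0 = 7
Change: 7 − 8 = -1

-1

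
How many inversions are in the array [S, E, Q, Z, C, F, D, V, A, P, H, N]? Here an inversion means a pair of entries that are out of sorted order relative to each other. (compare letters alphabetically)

Count, for each position, how many later elements it exceeds:
S: 9
E: 3
Q: 7
Z: 8
C: 1
F: 2
D: 1
V: 4
A: 0
P: 2
H: 0
N: 0
Sum: 9 + 3 + 7 + 8 + 1 + 2 + 1 + 4 + 0 + 2 + 0 + 0 = 37

37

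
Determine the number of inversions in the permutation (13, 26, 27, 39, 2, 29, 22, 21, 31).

15 inversions

Sweep left to right; for each value list the smaller values that follow it:
13 → 2 → 1
26 → 2, 22, 21 → 3
27 → 2, 22, 21 → 3
39 → 2, 29, 22, 21, 31 → 5
2 → none → 0
29 → 22, 21 → 2
22 → 21 → 1
21 → none → 0
31 → none → 0
Sum: 1 + 3 + 3 + 5 + 0 + 2 + 1 + 0 + 0 = 15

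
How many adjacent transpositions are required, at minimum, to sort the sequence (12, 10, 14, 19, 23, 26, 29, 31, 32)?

1

Minimum adjacent swaps = number of inversions (each swap of adjacent out-of-order elements removes one inversion and no swap can remove more).
Count inversions — for each element, later elements that are smaller:
12: 10 → 1
10: none → 0
14: none → 0
19: none → 0
23: none → 0
26: none → 0
29: none → 0
31: none → 0
32: none → 0
Total inversions: 1 + 0 + 0 + 0 + 0 + 0 + 0 + 0 + 0 = 1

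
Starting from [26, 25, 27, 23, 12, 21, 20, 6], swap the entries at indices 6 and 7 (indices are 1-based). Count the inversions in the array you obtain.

Positions 6 and 7 hold 21 and 20; after swapping, the array is [26, 25, 27, 23, 12, 20, 21, 6].
Sweep left to right; for each value list the smaller values that follow it:
26 → 25, 23, 12, 20, 21, 6 → 6
25 → 23, 12, 20, 21, 6 → 5
27 → 23, 12, 20, 21, 6 → 5
23 → 12, 20, 21, 6 → 4
12 → 6 → 1
20 → 6 → 1
21 → 6 → 1
6 → none → 0
Sum: 6 + 5 + 5 + 4 + 1 + 1 + 1 + 0 = 23

23 inversions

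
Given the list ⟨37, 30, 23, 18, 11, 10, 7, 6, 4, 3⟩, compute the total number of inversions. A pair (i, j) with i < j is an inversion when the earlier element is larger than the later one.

45 inversions

Count, for each position, how many later elements it exceeds:
37 → 30, 23, 18, 11, 10, 7, 6, 4, 3 → 9
30 → 23, 18, 11, 10, 7, 6, 4, 3 → 8
23 → 18, 11, 10, 7, 6, 4, 3 → 7
18 → 11, 10, 7, 6, 4, 3 → 6
11 → 10, 7, 6, 4, 3 → 5
10 → 7, 6, 4, 3 → 4
7 → 6, 4, 3 → 3
6 → 4, 3 → 2
4 → 3 → 1
3 → none → 0
Sum: 9 + 8 + 7 + 6 + 5 + 4 + 3 + 2 + 1 + 0 = 45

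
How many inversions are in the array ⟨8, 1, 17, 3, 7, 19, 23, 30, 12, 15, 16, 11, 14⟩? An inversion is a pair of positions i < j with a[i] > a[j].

For each element, count later entries that are smaller:
8: 3
1: 0
17: 7
3: 0
7: 0
19: 5
23: 5
30: 5
12: 1
15: 2
16: 2
11: 0
14: 0
Sum: 3 + 0 + 7 + 0 + 0 + 5 + 5 + 5 + 1 + 2 + 2 + 0 + 0 = 30

There are 30 inversions.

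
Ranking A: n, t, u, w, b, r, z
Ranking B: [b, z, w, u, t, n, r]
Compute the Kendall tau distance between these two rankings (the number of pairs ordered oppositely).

15 discordant pairs

Assign each item its position (1..7) in the first ordering, then rewrite the second ordering as that position sequence:
positions: n→1, t→2, u→3, w→4, b→5, r→6, z→7
second ordering as positions: [5, 7, 4, 3, 2, 1, 6]
Discordant pairs = inversions in this position sequence.
5: 4, 3, 2, 1 → 4
7: 4, 3, 2, 1, 6 → 5
4: 3, 2, 1 → 3
3: 2, 1 → 2
2: 1 → 1
1: 0
6: 0
Total: 4 + 5 + 3 + 2 + 1 + 0 + 0 = 15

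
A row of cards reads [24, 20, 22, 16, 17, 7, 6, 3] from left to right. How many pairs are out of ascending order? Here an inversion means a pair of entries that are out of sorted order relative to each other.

26

Sweep left to right; for each value list the smaller values that follow it:
24: 7
20: 5
22: 5
16: 3
17: 3
7: 2
6: 1
3: 0
Sum: 7 + 5 + 5 + 3 + 3 + 2 + 1 + 0 = 26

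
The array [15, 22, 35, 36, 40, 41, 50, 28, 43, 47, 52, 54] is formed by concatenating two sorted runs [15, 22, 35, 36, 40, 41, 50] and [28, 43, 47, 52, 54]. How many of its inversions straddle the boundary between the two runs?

7 split inversions

For each element r of the right run, count left-run elements greater than r:
r = 28: 35, 36, 40, 41, 50 → 5
r = 43: 50 → 1
r = 47: 50 → 1
r = 52: none → 0
r = 54: none → 0
Cross-inversions: 5 + 1 + 1 + 0 + 0 = 7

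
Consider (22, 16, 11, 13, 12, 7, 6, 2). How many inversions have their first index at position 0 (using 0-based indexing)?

The element at index 0 is 22.
Elements after it: 16, 11, 13, 12, 7, 6, 2
Those smaller than 22: 16, 11, 13, 12, 7, 6, 2

7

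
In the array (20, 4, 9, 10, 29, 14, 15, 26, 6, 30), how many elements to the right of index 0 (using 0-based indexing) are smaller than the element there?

The element at index 0 is 20.
Elements after it: 4, 9, 10, 29, 14, 15, 26, 6, 30
Those smaller than 20: 4, 9, 10, 14, 15, 6

6 such elements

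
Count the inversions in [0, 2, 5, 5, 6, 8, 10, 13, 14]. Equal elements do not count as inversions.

There are 0 inversions.

Count, for each position, how many later elements it exceeds:
0 → none → 0
2 → none → 0
5 → none → 0
5 → none → 0
6 → none → 0
8 → none → 0
10 → none → 0
13 → none → 0
14 → none → 0
Sum: 0 + 0 + 0 + 0 + 0 + 0 + 0 + 0 + 0 = 0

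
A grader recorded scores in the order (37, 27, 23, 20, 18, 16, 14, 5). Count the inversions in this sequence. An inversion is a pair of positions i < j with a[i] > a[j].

Inversions: 28

Count, for each position, how many later elements it exceeds:
37: 7
27: 6
23: 5
20: 4
18: 3
16: 2
14: 1
5: 0
Sum: 7 + 6 + 5 + 4 + 3 + 2 + 1 + 0 = 28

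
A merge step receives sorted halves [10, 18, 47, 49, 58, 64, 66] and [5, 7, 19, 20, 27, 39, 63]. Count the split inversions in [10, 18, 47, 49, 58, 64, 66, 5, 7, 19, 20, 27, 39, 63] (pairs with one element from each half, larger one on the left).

36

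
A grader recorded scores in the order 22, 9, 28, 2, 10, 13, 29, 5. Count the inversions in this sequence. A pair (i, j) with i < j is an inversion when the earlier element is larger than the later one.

Count, for each position, how many later elements it exceeds:
22: 5
9: 2
28: 4
2: 0
10: 1
13: 1
29: 1
5: 0
Sum: 5 + 2 + 4 + 0 + 1 + 1 + 1 + 0 = 14

14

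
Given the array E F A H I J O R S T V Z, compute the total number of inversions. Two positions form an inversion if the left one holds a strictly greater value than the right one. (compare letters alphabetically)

2 inversions

Element-by-element contributions:
E: 1
F: 1
A: 0
H: 0
I: 0
J: 0
O: 0
R: 0
S: 0
T: 0
V: 0
Z: 0
Sum: 1 + 1 + 0 + 0 + 0 + 0 + 0 + 0 + 0 + 0 + 0 + 0 = 2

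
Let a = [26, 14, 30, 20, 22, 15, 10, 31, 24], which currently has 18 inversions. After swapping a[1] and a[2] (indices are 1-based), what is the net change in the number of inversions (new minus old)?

-1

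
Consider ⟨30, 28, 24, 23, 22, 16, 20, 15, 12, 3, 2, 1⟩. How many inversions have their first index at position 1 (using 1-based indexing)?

The element at index 1 is 30.
Elements after it: 28, 24, 23, 22, 16, 20, 15, 12, 3, 2, 1
Those smaller than 30: 28, 24, 23, 22, 16, 20, 15, 12, 3, 2, 1

11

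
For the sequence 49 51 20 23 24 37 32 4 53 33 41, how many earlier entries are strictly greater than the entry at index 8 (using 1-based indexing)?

7 such elements

The element at index 8 is 4.
Elements before it: 49, 51, 20, 23, 24, 37, 32
Those larger than 4: 49, 51, 20, 23, 24, 37, 32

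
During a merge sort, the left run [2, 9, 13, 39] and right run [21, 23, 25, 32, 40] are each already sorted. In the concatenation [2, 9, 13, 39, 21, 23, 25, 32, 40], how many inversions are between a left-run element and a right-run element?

Take each right-half value and tally the left-half values above it:
r = 21: 39 → 1
r = 23: 39 → 1
r = 25: 39 → 1
r = 32: 39 → 1
r = 40: none → 0
Cross-inversions: 1 + 1 + 1 + 1 + 0 = 4

4 cross-inversions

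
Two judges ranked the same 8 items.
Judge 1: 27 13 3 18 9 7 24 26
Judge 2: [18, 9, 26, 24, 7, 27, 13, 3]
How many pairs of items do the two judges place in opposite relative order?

18

Assign each item its position (1..8) in the first ordering, then rewrite the second ordering as that position sequence:
positions: 27→1, 13→2, 3→3, 18→4, 9→5, 7→6, 24→7, 26→8
second ordering as positions: [4, 5, 8, 7, 6, 1, 2, 3]
Discordant pairs = inversions in this position sequence.
4: 1, 2, 3 → 3
5: 1, 2, 3 → 3
8: 7, 6, 1, 2, 3 → 5
7: 6, 1, 2, 3 → 4
6: 1, 2, 3 → 3
1: 0
2: 0
3: 0
Total: 3 + 3 + 5 + 4 + 3 + 0 + 0 + 0 = 18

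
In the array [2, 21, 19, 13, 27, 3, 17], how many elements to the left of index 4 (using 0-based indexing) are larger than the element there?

0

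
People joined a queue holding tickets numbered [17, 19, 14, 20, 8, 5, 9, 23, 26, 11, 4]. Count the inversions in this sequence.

Count, for each position, how many later elements it exceeds:
17 → 14, 8, 5, 9, 11, 4 → 6
19 → 14, 8, 5, 9, 11, 4 → 6
14 → 8, 5, 9, 11, 4 → 5
20 → 8, 5, 9, 11, 4 → 5
8 → 5, 4 → 2
5 → 4 → 1
9 → 4 → 1
23 → 11, 4 → 2
26 → 11, 4 → 2
11 → 4 → 1
4 → none → 0
Sum: 6 + 6 + 5 + 5 + 2 + 1 + 1 + 2 + 2 + 1 + 0 = 31

31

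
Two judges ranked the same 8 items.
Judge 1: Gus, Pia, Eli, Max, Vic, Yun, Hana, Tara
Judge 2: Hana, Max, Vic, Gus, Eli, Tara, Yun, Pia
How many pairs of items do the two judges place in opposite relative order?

Assign each item its position (1..8) in the first ordering, then rewrite the second ordering as that position sequence:
positions: Gus→1, Pia→2, Eli→3, Max→4, Vic→5, Yun→6, Hana→7, Tara→8
second ordering as positions: [7, 4, 5, 1, 3, 8, 6, 2]
Discordant pairs = inversions in this position sequence.
7: 4, 5, 1, 3, 6, 2 → 6
4: 1, 3, 2 → 3
5: 1, 3, 2 → 3
1: 0
3: 2 → 1
8: 6, 2 → 2
6: 2 → 1
2: 0
Total: 6 + 3 + 3 + 0 + 1 + 2 + 1 + 0 = 16

16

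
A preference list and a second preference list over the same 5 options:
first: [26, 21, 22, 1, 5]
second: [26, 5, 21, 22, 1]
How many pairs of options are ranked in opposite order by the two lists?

3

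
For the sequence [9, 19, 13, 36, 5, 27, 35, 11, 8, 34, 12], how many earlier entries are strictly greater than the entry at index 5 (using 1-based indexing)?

The element at index 5 is 5.
Elements before it: 9, 19, 13, 36
Those larger than 5: 9, 19, 13, 36

4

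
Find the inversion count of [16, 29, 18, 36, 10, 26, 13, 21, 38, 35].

Out-of-order pairs: 17

Count, for each position, how many later elements it exceeds:
16: 2
29: 5
18: 2
36: 5
10: 0
26: 2
13: 0
21: 0
38: 1
35: 0
Sum: 2 + 5 + 2 + 5 + 0 + 2 + 0 + 0 + 1 + 0 = 17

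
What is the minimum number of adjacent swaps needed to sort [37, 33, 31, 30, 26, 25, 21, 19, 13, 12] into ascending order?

The minimum number of adjacent swaps to sort an array equals its inversion count, since every such swap removes exactly one inversion.
Count inversions — for each element, later elements that are smaller:
37: 33, 31, 30, 26, 25, 21, 19, 13, 12 → 9
33: 31, 30, 26, 25, 21, 19, 13, 12 → 8
31: 30, 26, 25, 21, 19, 13, 12 → 7
30: 26, 25, 21, 19, 13, 12 → 6
26: 25, 21, 19, 13, 12 → 5
25: 21, 19, 13, 12 → 4
21: 19, 13, 12 → 3
19: 13, 12 → 2
13: 12 → 1
12: none → 0
Total inversions: 9 + 8 + 7 + 6 + 5 + 4 + 3 + 2 + 1 + 0 = 45

45 adjacent swaps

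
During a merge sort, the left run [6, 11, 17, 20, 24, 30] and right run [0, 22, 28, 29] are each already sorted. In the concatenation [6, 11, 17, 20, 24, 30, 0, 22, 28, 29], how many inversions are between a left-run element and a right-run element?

Count, for every r in R, how many entries of L exceed r:
r = 0: 6, 11, 17, 20, 24, 30 → 6
r = 22: 24, 30 → 2
r = 28: 30 → 1
r = 29: 30 → 1
Cross-inversions: 6 + 2 + 1 + 1 = 10

10 split inversions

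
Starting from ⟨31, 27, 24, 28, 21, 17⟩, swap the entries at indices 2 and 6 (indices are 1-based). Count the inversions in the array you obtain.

8 inversions

Positions 2 and 6 hold 27 and 17; after swapping, the array is [31, 17, 24, 28, 21, 27].
Count, for each position, how many later elements it exceeds:
31 → 17, 24, 28, 21, 27 → 5
17 → none → 0
24 → 21 → 1
28 → 21, 27 → 2
21 → none → 0
27 → none → 0
Sum: 5 + 0 + 1 + 2 + 0 + 0 = 8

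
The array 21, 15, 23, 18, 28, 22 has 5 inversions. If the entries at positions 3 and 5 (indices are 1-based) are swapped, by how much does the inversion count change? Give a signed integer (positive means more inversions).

Positions 3 and 5 hold 23 and 28; after swapping, the array is [21, 15, 28, 18, 23, 22].
Element-by-element contributions:
21 → 15, 18 → 2
15 → none → 0
28 → 18, 23, 22 → 3
18 → none → 0
23 → 22 → 1
22 → none → 0
Sum: 2 + 0 + 3 + 0 + 1 + 0 = 6
Change: 6 − 5 = +1

+1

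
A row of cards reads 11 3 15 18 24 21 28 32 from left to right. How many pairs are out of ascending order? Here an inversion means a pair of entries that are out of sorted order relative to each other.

2 out-of-order pairs

Sweep left to right; for each value list the smaller values that follow it:
11: 1
3: 0
15: 0
18: 0
24: 1
21: 0
28: 0
32: 0
Sum: 1 + 0 + 0 + 0 + 1 + 0 + 0 + 0 = 2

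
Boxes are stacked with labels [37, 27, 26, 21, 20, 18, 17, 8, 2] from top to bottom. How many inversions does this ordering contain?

Sweep left to right; for each value list the smaller values that follow it:
37: 8
27: 7
26: 6
21: 5
20: 4
18: 3
17: 2
8: 1
2: 0
Sum: 8 + 7 + 6 + 5 + 4 + 3 + 2 + 1 + 0 = 36

36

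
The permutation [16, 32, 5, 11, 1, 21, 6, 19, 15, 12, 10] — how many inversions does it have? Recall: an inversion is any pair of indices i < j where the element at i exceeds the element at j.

Count, for each position, how many later elements it exceeds:
16 → 5, 11, 1, 6, 15, 12, 10 → 7
32 → 5, 11, 1, 21, 6, 19, 15, 12, 10 → 9
5 → 1 → 1
11 → 1, 6, 10 → 3
1 → none → 0
21 → 6, 19, 15, 12, 10 → 5
6 → none → 0
19 → 15, 12, 10 → 3
15 → 12, 10 → 2
12 → 10 → 1
10 → none → 0
Sum: 7 + 9 + 1 + 3 + 0 + 5 + 0 + 3 + 2 + 1 + 0 = 31

31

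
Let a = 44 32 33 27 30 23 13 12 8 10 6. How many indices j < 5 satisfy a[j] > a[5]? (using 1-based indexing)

The element at index 5 is 30.
Elements before it: 44, 32, 33, 27
Those larger than 30: 44, 32, 33

3 such elements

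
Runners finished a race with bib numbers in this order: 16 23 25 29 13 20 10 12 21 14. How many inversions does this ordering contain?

Out-of-order pairs: 28

Count, for each position, how many later elements it exceeds:
16: 4
23: 6
25: 6
29: 6
13: 2
20: 3
10: 0
12: 0
21: 1
14: 0
Sum: 4 + 6 + 6 + 6 + 2 + 3 + 0 + 0 + 1 + 0 = 28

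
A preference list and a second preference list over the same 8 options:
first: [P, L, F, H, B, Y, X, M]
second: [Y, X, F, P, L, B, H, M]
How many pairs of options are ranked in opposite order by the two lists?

13 pairs

Assign each item its position (1..8) in the first ordering, then rewrite the second ordering as that position sequence:
positions: P→1, L→2, F→3, H→4, B→5, Y→6, X→7, M→8
second ordering as positions: [6, 7, 3, 1, 2, 5, 4, 8]
Discordant pairs = inversions in this position sequence.
6: 3, 1, 2, 5, 4 → 5
7: 3, 1, 2, 5, 4 → 5
3: 1, 2 → 2
1: 0
2: 0
5: 4 → 1
4: 0
8: 0
Total: 5 + 5 + 2 + 0 + 0 + 1 + 0 + 0 = 13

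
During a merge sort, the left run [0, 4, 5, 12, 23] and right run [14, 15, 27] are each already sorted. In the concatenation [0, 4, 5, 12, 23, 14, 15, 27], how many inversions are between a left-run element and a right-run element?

2 cross-inversions

Take each right-half value and tally the left-half values above it:
r = 14: 23 → 1
r = 15: 23 → 1
r = 27: none → 0
Cross-inversions: 1 + 1 + 0 = 2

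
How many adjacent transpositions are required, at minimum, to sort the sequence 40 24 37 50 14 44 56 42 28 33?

22

Each adjacent swap fixes exactly one inversion, so the minimum swap count equals the number of inversions.
Count inversions — for each element, later elements that are smaller:
40: 24, 37, 14, 28, 33 → 5
24: 14 → 1
37: 14, 28, 33 → 3
50: 14, 44, 42, 28, 33 → 5
14: none → 0
44: 42, 28, 33 → 3
56: 42, 28, 33 → 3
42: 28, 33 → 2
28: none → 0
33: none → 0
Total inversions: 5 + 1 + 3 + 5 + 0 + 3 + 3 + 2 + 0 + 0 = 22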